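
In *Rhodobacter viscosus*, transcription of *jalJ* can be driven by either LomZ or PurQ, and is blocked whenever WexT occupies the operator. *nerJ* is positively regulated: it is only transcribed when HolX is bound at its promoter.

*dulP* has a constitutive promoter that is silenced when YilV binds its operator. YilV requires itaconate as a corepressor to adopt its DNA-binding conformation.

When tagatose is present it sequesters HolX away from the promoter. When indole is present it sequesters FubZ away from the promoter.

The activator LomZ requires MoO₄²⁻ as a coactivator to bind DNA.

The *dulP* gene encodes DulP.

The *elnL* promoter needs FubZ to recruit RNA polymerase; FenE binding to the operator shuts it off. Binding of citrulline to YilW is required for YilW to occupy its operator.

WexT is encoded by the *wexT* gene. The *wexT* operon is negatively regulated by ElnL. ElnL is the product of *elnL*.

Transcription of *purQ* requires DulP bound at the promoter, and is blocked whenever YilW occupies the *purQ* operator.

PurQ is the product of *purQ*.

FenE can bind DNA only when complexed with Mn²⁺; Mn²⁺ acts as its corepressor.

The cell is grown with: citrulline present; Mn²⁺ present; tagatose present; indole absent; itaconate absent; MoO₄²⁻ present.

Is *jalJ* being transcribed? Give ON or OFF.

MoO₄²⁻ is present, so LomZ is active.
Mn²⁺ is present, so FenE is active.
Indole is absent, so FubZ is active.
With repressor FenE bound, *elnL* is not transcribed.
So ElnL is not produced.
With no repressor bound, *wexT* is transcribed.
So WexT is produced and active.
Citrulline is present, so YilW is active.
Itaconate is absent, so YilV is inactive.
With no repressor bound, *dulP* is transcribed.
So DulP is produced and active.
With repressor YilW bound, *purQ* is not transcribed.
So PurQ is not produced.
With repressor WexT bound, *jalJ* is not transcribed.

OFF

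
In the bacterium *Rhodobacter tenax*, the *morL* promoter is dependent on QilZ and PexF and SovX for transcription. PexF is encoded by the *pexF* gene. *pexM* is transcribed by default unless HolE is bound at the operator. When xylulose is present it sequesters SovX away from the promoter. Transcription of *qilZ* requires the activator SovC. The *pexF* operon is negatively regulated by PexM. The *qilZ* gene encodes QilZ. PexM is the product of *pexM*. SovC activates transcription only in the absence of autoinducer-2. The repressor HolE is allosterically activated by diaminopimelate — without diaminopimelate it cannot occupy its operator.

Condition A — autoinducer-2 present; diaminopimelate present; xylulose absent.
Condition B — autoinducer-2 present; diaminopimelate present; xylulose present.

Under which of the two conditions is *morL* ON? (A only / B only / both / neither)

Condition A:
Autoinducer-2 is present, so SovC is inactive.
Required activator SovC is absent, so *qilZ* is not transcribed.
So QilZ is not produced.
Diaminopimelate is present, so HolE is active.
With repressor HolE bound, *pexM* is not transcribed.
So PexM is not produced.
With no repressor bound, *pexF* is transcribed.
So PexF is produced and active.
Xylulose is absent, so SovX is active.
Required activator QilZ is absent, so *morL* is not transcribed.
→ *morL* is OFF in A.
Condition B:
Autoinducer-2 is present, so SovC is inactive.
Required activator SovC is absent, so *qilZ* is not transcribed.
So QilZ is not produced.
Diaminopimelate is present, so HolE is active.
With repressor HolE bound, *pexM* is not transcribed.
So PexM is not produced.
With no repressor bound, *pexF* is transcribed.
So PexF is produced and active.
Xylulose is present, so SovX is inactive.
Required activator QilZ is absent, so *morL* is not transcribed.
→ *morL* is OFF in B.

neither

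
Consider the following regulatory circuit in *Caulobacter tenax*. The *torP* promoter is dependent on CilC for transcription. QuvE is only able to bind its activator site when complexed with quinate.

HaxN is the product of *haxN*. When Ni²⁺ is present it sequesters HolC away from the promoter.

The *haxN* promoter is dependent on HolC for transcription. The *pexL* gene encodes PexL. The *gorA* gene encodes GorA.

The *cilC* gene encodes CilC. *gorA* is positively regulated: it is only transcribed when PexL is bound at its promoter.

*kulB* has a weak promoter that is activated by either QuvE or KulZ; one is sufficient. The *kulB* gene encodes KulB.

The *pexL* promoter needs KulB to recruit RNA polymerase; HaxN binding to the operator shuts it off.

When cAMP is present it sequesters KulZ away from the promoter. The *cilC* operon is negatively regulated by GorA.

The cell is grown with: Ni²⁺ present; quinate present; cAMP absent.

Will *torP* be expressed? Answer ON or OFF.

OFF

Quinate is present, so QuvE is active.
cAMP is absent, so KulZ is active.
Activator QuvE is present, so *kulB* is transcribed.
So KulB is produced and active.
Ni²⁺ is present, so HolC is inactive.
Required activator HolC is absent, so *haxN* is not transcribed.
So HaxN is not produced.
No repressor is bound and KulB is active, so *pexL* is transcribed.
So PexL is produced and active.
No repressor is bound and PexL is active, so *gorA* is transcribed.
So GorA is produced and active.
With repressor GorA bound, *cilC* is not transcribed.
So CilC is not produced.
Required activator CilC is absent, so *torP* is not transcribed.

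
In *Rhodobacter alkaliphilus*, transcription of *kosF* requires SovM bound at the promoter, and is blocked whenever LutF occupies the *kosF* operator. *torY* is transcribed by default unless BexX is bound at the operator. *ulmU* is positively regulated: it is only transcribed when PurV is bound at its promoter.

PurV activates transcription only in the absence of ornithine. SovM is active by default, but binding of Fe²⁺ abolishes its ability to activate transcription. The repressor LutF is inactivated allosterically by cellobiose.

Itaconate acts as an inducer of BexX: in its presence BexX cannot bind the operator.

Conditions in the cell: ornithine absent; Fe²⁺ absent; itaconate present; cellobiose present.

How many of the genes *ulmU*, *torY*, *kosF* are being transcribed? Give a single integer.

3

Ornithine is absent, so PurV is active.
No repressor is bound and PurV is active, so *ulmU* is transcribed.
→ *ulmU* is ON.
Itaconate is present, so BexX is inactive.
With no repressor bound, *torY* is transcribed.
→ *torY* is ON.
Cellobiose is present, so LutF is inactive.
Fe²⁺ is absent, so SovM is active.
No repressor is bound and SovM is active, so *kosF* is transcribed.
→ *kosF* is ON.
3 of the 3 genes are transcribed.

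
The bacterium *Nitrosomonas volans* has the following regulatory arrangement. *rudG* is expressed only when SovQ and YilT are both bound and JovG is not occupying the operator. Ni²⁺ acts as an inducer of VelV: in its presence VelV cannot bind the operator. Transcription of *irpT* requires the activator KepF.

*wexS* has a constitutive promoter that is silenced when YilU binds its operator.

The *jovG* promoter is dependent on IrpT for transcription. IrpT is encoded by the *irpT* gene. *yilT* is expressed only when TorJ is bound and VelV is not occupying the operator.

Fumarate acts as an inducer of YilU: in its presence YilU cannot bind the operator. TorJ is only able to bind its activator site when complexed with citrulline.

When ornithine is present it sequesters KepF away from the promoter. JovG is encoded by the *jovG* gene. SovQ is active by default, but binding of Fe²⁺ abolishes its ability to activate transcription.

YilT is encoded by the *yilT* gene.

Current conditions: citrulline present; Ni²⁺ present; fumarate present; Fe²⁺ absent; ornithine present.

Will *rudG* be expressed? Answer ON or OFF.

Fe²⁺ is absent, so SovQ is active.
Citrulline is present, so TorJ is active.
Ni²⁺ is present, so VelV is inactive.
No repressor is bound and TorJ is active, so *yilT* is transcribed.
So YilT is produced and active.
Ornithine is present, so KepF is inactive.
Required activator KepF is absent, so *irpT* is not transcribed.
So IrpT is not produced.
Required activator IrpT is absent, so *jovG* is not transcribed.
So JovG is not produced.
No repressor is bound and SovQ and YilT are active, so *rudG* is transcribed.

ON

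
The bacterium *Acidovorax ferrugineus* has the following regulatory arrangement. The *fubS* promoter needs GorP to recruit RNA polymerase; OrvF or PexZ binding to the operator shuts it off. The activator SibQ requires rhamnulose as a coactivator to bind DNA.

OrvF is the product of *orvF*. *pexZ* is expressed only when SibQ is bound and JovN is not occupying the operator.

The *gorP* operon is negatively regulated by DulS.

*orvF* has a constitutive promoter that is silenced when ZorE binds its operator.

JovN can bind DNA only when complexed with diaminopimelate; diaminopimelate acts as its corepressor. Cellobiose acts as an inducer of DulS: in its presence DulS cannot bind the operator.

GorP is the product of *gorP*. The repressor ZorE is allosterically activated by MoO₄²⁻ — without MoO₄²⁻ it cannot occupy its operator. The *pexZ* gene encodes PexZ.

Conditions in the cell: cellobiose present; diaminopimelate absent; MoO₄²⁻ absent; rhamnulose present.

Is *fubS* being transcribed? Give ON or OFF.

MoO₄²⁻ is absent, so ZorE is inactive.
With no repressor bound, *orvF* is transcribed.
So OrvF is produced and active.
Rhamnulose is present, so SibQ is active.
Diaminopimelate is absent, so JovN is inactive.
No repressor is bound and SibQ is active, so *pexZ* is transcribed.
So PexZ is produced and active.
Cellobiose is present, so DulS is inactive.
With no repressor bound, *gorP* is transcribed.
So GorP is produced and active.
With repressor OrvF bound, *fubS* is not transcribed.

OFF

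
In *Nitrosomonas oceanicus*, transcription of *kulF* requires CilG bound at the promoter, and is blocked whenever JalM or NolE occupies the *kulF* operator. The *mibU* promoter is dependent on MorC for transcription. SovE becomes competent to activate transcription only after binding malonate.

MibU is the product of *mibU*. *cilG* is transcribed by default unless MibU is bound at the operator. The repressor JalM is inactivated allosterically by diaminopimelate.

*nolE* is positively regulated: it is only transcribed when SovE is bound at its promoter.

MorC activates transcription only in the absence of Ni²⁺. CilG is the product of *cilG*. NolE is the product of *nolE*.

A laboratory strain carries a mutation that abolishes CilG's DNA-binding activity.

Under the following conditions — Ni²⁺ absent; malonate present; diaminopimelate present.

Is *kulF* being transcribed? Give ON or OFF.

OFF

Diaminopimelate is present, so JalM is inactive.
CilG is non-functional in this strain, so it has no effect.
Malonate is present, so SovE is active.
No repressor is bound and SovE is active, so *nolE* is transcribed.
So NolE is produced and active.
With repressor NolE bound, *kulF* is not transcribed.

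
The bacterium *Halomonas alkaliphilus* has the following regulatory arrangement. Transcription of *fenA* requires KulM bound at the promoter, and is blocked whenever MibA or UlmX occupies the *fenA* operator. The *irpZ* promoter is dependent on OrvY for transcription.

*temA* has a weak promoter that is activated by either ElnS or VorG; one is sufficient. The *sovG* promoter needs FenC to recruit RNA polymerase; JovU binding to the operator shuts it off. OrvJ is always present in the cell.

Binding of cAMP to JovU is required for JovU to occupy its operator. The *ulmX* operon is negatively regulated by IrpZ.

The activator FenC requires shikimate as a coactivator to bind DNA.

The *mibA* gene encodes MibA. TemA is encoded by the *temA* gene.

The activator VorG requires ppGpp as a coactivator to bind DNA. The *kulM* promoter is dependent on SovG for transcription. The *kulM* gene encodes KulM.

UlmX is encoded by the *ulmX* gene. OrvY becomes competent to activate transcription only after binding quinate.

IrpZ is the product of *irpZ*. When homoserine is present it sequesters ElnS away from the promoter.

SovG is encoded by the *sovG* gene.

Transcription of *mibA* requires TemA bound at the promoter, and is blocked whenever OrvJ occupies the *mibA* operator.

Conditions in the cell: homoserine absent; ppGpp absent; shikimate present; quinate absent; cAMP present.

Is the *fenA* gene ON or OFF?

Homoserine is absent, so ElnS is active.
ppGpp is absent, so VorG is inactive.
Activator ElnS is present, so *temA* is transcribed.
So TemA is produced and active.
OrvJ is produced constitutively and is active.
With repressor OrvJ bound, *mibA* is not transcribed.
So MibA is not produced.
cAMP is present, so JovU is active.
Shikimate is present, so FenC is active.
With repressor JovU bound, *sovG* is not transcribed.
So SovG is not produced.
Required activator SovG is absent, so *kulM* is not transcribed.
So KulM is not produced.
Quinate is absent, so OrvY is inactive.
Required activator OrvY is absent, so *irpZ* is not transcribed.
So IrpZ is not produced.
With no repressor bound, *ulmX* is transcribed.
So UlmX is produced and active.
With repressor UlmX bound, *fenA* is not transcribed.

OFF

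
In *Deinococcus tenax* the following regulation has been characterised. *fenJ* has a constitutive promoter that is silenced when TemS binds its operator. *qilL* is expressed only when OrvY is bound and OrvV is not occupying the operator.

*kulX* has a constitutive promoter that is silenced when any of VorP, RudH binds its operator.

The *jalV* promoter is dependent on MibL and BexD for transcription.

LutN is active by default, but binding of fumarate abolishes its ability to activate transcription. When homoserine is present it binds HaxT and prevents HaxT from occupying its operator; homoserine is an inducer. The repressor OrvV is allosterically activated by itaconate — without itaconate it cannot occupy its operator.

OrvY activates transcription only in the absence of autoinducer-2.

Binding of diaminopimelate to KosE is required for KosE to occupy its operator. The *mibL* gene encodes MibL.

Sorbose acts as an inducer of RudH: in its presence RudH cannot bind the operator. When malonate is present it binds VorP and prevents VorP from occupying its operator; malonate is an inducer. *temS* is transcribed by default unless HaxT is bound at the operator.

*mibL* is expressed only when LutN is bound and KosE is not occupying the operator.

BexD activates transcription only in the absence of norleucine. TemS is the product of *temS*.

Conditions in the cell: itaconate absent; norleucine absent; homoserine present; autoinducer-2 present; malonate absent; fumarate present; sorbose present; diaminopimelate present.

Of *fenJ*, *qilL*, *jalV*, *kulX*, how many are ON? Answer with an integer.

0

Homoserine is present, so HaxT is inactive.
With no repressor bound, *temS* is transcribed.
So TemS is produced and active.
With repressor TemS bound, *fenJ* is not transcribed.
→ *fenJ* is OFF.
Itaconate is absent, so OrvV is inactive.
Autoinducer-2 is present, so OrvY is inactive.
Required activator OrvY is absent, so *qilL* is not transcribed.
→ *qilL* is OFF.
Fumarate is present, so LutN is inactive.
Diaminopimelate is present, so KosE is active.
With repressor KosE bound, *mibL* is not transcribed.
So MibL is not produced.
Norleucine is absent, so BexD is active.
Required activator MibL is absent, so *jalV* is not transcribed.
→ *jalV* is OFF.
Malonate is absent, so VorP is active.
Sorbose is present, so RudH is inactive.
With repressor VorP bound, *kulX* is not transcribed.
→ *kulX* is OFF.
0 of the 4 genes are transcribed.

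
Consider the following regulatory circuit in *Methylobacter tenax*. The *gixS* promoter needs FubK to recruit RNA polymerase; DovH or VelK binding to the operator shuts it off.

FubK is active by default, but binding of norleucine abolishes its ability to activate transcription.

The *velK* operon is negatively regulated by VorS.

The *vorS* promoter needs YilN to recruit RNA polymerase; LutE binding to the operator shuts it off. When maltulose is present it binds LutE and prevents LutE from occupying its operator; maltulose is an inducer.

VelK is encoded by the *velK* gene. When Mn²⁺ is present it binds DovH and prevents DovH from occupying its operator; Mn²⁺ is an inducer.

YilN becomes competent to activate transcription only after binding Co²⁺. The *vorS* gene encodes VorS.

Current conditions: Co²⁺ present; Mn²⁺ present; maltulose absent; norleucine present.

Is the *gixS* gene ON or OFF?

OFF

Mn²⁺ is present, so DovH is inactive.
Co²⁺ is present, so YilN is active.
Maltulose is absent, so LutE is active.
With repressor LutE bound, *vorS* is not transcribed.
So VorS is not produced.
With no repressor bound, *velK* is transcribed.
So VelK is produced and active.
Norleucine is present, so FubK is inactive.
With repressor VelK bound, *gixS* is not transcribed.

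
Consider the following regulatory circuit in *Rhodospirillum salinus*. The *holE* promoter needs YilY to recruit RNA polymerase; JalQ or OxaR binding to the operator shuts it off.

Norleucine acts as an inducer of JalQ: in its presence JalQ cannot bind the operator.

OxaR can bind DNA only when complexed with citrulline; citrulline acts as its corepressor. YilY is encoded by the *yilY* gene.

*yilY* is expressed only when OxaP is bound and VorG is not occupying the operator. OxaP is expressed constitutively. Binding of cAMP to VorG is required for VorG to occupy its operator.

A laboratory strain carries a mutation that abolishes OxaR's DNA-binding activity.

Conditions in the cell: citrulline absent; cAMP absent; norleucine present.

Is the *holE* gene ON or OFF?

ON

Norleucine is present, so JalQ is inactive.
OxaR is non-functional in this strain, so it has no effect.
OxaP is produced constitutively and is active.
cAMP is absent, so VorG is inactive.
No repressor is bound and OxaP is active, so *yilY* is transcribed.
So YilY is produced and active.
No repressor is bound and YilY is active, so *holE* is transcribed.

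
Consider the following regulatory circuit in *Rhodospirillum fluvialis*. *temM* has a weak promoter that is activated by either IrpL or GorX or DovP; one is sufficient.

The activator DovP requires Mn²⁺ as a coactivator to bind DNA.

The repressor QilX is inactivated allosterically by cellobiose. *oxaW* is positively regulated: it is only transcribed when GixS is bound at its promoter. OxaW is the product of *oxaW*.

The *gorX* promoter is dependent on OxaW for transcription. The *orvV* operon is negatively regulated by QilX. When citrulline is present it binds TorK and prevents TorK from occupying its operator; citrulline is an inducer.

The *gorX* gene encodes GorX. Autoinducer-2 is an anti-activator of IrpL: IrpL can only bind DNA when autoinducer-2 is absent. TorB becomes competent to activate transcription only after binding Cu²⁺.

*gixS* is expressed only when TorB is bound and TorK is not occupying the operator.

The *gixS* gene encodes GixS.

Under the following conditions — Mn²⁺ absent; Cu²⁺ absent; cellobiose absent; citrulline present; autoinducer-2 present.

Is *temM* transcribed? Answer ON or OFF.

Autoinducer-2 is present, so IrpL is inactive.
Citrulline is present, so TorK is inactive.
Cu²⁺ is absent, so TorB is inactive.
Required activator TorB is absent, so *gixS* is not transcribed.
So GixS is not produced.
Required activator GixS is absent, so *oxaW* is not transcribed.
So OxaW is not produced.
Required activator OxaW is absent, so *gorX* is not transcribed.
So GorX is not produced.
Mn²⁺ is absent, so DovP is inactive.
No activator is available at the *temM* promoter, so *temM* is not transcribed.

OFF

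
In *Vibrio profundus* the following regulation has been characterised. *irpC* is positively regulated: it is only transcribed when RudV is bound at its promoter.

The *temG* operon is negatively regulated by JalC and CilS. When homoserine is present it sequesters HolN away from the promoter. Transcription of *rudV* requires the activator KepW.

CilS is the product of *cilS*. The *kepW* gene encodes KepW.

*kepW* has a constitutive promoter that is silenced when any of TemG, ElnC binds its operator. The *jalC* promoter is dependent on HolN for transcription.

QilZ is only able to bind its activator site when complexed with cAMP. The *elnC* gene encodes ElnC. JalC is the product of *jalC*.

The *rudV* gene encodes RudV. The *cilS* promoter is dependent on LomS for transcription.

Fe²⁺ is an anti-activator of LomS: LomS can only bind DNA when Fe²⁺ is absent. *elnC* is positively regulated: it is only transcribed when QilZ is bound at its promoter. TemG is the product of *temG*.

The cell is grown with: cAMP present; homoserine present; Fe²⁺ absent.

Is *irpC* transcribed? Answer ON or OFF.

OFF

Homoserine is present, so HolN is inactive.
Required activator HolN is absent, so *jalC* is not transcribed.
So JalC is not produced.
Fe²⁺ is absent, so LomS is active.
No repressor is bound and LomS is active, so *cilS* is transcribed.
So CilS is produced and active.
With repressor CilS bound, *temG* is not transcribed.
So TemG is not produced.
cAMP is present, so QilZ is active.
No repressor is bound and QilZ is active, so *elnC* is transcribed.
So ElnC is produced and active.
With repressor ElnC bound, *kepW* is not transcribed.
So KepW is not produced.
Required activator KepW is absent, so *rudV* is not transcribed.
So RudV is not produced.
Required activator RudV is absent, so *irpC* is not transcribed.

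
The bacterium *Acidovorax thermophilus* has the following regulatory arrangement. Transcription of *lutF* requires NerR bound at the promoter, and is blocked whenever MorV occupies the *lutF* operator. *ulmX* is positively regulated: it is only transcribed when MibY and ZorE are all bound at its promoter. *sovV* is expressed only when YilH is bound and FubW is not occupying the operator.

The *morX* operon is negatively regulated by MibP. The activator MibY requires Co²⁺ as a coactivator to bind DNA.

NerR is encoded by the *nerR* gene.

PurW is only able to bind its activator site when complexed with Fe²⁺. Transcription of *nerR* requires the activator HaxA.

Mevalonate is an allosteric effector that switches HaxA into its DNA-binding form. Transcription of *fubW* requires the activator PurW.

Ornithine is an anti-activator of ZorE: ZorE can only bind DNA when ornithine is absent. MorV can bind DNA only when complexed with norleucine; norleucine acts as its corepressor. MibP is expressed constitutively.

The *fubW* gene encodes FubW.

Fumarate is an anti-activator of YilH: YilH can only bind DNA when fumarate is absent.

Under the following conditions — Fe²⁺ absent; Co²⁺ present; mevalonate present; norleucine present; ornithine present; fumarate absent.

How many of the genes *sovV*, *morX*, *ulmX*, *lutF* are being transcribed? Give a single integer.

1

Fe²⁺ is absent, so PurW is inactive.
Required activator PurW is absent, so *fubW* is not transcribed.
So FubW is not produced.
Fumarate is absent, so YilH is active.
No repressor is bound and YilH is active, so *sovV* is transcribed.
→ *sovV* is ON.
MibP is produced constitutively and is active.
With repressor MibP bound, *morX* is not transcribed.
→ *morX* is OFF.
Co²⁺ is present, so MibY is active.
Ornithine is present, so ZorE is inactive.
Required activator ZorE is absent, so *ulmX* is not transcribed.
→ *ulmX* is OFF.
Norleucine is present, so MorV is active.
Mevalonate is present, so HaxA is active.
No repressor is bound and HaxA is active, so *nerR* is transcribed.
So NerR is produced and active.
With repressor MorV bound, *lutF* is not transcribed.
→ *lutF* is OFF.
1 of the 4 genes is transcribed.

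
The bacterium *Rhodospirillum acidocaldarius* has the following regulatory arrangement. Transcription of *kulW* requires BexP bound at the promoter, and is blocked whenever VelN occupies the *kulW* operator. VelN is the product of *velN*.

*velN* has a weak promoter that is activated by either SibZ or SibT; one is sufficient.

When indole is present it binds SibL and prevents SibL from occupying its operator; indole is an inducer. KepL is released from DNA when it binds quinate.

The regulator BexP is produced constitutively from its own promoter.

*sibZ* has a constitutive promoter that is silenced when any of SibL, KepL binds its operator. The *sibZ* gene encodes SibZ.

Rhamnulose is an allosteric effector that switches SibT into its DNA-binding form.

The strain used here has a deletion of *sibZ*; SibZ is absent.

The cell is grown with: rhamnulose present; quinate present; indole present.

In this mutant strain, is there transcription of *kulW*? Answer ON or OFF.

OFF

SibZ is non-functional in this strain, so it has no effect.
Rhamnulose is present, so SibT is active.
Activator SibT is present, so *velN* is transcribed.
So VelN is produced and active.
BexP is produced constitutively and is active.
With repressor VelN bound, *kulW* is not transcribed.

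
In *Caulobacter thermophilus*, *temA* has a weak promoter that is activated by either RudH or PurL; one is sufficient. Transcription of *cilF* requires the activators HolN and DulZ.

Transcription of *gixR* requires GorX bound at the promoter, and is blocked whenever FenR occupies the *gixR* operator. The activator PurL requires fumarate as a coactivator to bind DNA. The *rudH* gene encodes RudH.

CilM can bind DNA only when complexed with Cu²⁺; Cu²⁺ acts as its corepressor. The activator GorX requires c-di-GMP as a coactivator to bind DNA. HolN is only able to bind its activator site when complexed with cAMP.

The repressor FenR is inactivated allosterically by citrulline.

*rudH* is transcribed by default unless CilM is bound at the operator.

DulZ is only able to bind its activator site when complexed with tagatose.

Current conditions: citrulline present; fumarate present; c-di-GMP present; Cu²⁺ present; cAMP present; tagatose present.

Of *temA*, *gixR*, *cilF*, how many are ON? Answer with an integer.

3

Cu²⁺ is present, so CilM is active.
With repressor CilM bound, *rudH* is not transcribed.
So RudH is not produced.
Fumarate is present, so PurL is active.
Activator PurL is present, so *temA* is transcribed.
→ *temA* is ON.
Citrulline is present, so FenR is inactive.
c-di-GMP is present, so GorX is active.
No repressor is bound and GorX is active, so *gixR* is transcribed.
→ *gixR* is ON.
cAMP is present, so HolN is active.
Tagatose is present, so DulZ is active.
No repressor is bound and HolN and DulZ are active, so *cilF* is transcribed.
→ *cilF* is ON.
3 of the 3 genes are transcribed.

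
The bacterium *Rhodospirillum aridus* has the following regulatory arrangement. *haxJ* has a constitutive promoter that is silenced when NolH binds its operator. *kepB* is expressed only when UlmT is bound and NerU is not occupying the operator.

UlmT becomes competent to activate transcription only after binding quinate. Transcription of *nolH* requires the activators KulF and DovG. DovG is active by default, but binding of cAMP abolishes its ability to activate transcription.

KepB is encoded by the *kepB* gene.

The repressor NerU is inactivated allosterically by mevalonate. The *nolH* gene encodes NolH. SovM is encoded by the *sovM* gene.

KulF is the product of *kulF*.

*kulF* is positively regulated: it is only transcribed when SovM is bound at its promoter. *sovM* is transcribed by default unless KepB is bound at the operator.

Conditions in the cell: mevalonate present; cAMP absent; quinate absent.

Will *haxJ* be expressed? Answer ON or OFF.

Mevalonate is present, so NerU is inactive.
Quinate is absent, so UlmT is inactive.
Required activator UlmT is absent, so *kepB* is not transcribed.
So KepB is not produced.
With no repressor bound, *sovM* is transcribed.
So SovM is produced and active.
No repressor is bound and SovM is active, so *kulF* is transcribed.
So KulF is produced and active.
cAMP is absent, so DovG is active.
No repressor is bound and KulF and DovG are active, so *nolH* is transcribed.
So NolH is produced and active.
With repressor NolH bound, *haxJ* is not transcribed.

OFF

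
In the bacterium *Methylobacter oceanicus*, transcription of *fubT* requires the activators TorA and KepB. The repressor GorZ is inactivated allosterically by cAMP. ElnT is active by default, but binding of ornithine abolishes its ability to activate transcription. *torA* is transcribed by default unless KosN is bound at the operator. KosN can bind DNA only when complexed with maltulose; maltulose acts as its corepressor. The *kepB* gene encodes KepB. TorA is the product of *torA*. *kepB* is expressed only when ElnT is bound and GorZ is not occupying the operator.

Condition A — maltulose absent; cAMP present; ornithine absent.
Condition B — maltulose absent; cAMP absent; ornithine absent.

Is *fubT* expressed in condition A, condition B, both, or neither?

A only

Condition A:
Maltulose is absent, so KosN is inactive.
With no repressor bound, *torA* is transcribed.
So TorA is produced and active.
cAMP is present, so GorZ is inactive.
Ornithine is absent, so ElnT is active.
No repressor is bound and ElnT is active, so *kepB* is transcribed.
So KepB is produced and active.
No repressor is bound and TorA and KepB are active, so *fubT* is transcribed.
→ *fubT* is ON in A.
Condition B:
Maltulose is absent, so KosN is inactive.
With no repressor bound, *torA* is transcribed.
So TorA is produced and active.
cAMP is absent, so GorZ is active.
Ornithine is absent, so ElnT is active.
With repressor GorZ bound, *kepB* is not transcribed.
So KepB is not produced.
Required activator KepB is absent, so *fubT* is not transcribed.
→ *fubT* is OFF in B.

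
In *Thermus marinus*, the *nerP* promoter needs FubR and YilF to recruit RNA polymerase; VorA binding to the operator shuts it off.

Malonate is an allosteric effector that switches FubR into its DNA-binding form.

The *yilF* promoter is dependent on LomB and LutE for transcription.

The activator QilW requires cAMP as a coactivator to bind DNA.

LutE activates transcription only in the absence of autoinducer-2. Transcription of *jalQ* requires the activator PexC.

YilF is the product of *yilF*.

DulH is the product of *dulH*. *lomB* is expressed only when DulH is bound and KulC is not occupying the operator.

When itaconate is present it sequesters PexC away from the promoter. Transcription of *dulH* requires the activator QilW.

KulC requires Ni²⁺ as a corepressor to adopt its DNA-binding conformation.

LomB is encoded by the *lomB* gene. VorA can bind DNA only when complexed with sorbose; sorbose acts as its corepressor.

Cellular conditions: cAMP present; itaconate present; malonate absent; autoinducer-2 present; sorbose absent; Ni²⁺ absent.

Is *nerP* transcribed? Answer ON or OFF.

Sorbose is absent, so VorA is inactive.
Malonate is absent, so FubR is inactive.
cAMP is present, so QilW is active.
No repressor is bound and QilW is active, so *dulH* is transcribed.
So DulH is produced and active.
Ni²⁺ is absent, so KulC is inactive.
No repressor is bound and DulH is active, so *lomB* is transcribed.
So LomB is produced and active.
Autoinducer-2 is present, so LutE is inactive.
Required activator LutE is absent, so *yilF* is not transcribed.
So YilF is not produced.
Required activator FubR is absent, so *nerP* is not transcribed.

OFF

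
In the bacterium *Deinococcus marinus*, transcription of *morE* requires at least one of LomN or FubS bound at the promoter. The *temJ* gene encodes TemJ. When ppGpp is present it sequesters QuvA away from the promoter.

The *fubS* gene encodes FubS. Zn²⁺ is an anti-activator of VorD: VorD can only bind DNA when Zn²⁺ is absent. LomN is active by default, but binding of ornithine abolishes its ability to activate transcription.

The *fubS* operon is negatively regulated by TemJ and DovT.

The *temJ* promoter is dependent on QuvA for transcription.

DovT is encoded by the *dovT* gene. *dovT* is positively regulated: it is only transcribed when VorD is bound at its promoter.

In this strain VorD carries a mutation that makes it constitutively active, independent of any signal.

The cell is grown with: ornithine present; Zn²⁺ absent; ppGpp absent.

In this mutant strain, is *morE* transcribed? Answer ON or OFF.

OFF

Ornithine is present, so LomN is inactive.
ppGpp is absent, so QuvA is active.
No repressor is bound and QuvA is active, so *temJ* is transcribed.
So TemJ is produced and active.
VorD is constitutively active in this strain.
No repressor is bound and VorD is active, so *dovT* is transcribed.
So DovT is produced and active.
With repressor TemJ bound, *fubS* is not transcribed.
So FubS is not produced.
No activator is available at the *morE* promoter, so *morE* is not transcribed.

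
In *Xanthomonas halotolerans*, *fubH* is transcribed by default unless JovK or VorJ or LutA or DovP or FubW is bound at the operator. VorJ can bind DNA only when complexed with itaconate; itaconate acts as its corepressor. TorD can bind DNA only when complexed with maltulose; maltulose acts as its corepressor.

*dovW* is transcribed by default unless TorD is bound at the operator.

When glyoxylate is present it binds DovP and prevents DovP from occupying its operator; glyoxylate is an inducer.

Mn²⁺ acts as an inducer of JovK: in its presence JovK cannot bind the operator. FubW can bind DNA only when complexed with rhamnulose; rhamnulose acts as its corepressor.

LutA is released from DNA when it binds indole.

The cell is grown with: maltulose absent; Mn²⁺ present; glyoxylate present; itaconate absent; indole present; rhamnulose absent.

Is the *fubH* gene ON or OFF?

ON

Mn²⁺ is present, so JovK is inactive.
Itaconate is absent, so VorJ is inactive.
Indole is present, so LutA is inactive.
Glyoxylate is present, so DovP is inactive.
Rhamnulose is absent, so FubW is inactive.
With no repressor bound, *fubH* is transcribed.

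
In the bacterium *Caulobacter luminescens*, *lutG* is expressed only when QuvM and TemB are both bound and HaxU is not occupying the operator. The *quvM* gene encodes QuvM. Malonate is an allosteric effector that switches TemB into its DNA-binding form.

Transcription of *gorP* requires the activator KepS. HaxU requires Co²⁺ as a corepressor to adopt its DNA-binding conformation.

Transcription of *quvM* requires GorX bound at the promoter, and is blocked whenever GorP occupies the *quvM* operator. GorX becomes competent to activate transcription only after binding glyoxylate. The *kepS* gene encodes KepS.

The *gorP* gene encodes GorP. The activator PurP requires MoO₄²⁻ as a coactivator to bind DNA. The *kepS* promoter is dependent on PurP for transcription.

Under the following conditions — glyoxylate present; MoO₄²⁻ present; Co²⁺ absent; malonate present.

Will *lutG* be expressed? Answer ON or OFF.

OFF

Glyoxylate is present, so GorX is active.
MoO₄²⁻ is present, so PurP is active.
No repressor is bound and PurP is active, so *kepS* is transcribed.
So KepS is produced and active.
No repressor is bound and KepS is active, so *gorP* is transcribed.
So GorP is produced and active.
With repressor GorP bound, *quvM* is not transcribed.
So QuvM is not produced.
Co²⁺ is absent, so HaxU is inactive.
Malonate is present, so TemB is active.
Required activator QuvM is absent, so *lutG* is not transcribed.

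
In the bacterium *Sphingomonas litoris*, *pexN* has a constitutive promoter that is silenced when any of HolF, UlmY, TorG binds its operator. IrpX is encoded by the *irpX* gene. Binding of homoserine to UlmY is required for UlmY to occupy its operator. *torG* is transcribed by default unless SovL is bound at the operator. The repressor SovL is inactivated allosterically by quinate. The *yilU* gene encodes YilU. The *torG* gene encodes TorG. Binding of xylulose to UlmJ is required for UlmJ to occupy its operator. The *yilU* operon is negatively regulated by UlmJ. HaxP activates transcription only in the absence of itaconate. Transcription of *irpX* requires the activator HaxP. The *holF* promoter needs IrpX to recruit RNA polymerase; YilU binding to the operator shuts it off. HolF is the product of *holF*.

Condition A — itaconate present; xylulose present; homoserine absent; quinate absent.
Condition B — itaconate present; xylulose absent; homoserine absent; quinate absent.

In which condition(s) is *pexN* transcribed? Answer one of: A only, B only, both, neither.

Condition A:
Itaconate is present, so HaxP is inactive.
Required activator HaxP is absent, so *irpX* is not transcribed.
So IrpX is not produced.
Xylulose is present, so UlmJ is active.
With repressor UlmJ bound, *yilU* is not transcribed.
So YilU is not produced.
Required activator IrpX is absent, so *holF* is not transcribed.
So HolF is not produced.
Homoserine is absent, so UlmY is inactive.
Quinate is absent, so SovL is active.
With repressor SovL bound, *torG* is not transcribed.
So TorG is not produced.
With no repressor bound, *pexN* is transcribed.
→ *pexN* is ON in A.
Condition B:
Itaconate is present, so HaxP is inactive.
Required activator HaxP is absent, so *irpX* is not transcribed.
So IrpX is not produced.
Xylulose is absent, so UlmJ is inactive.
With no repressor bound, *yilU* is transcribed.
So YilU is produced and active.
With repressor YilU bound, *holF* is not transcribed.
So HolF is not produced.
Homoserine is absent, so UlmY is inactive.
Quinate is absent, so SovL is active.
With repressor SovL bound, *torG* is not transcribed.
So TorG is not produced.
With no repressor bound, *pexN* is transcribed.
→ *pexN* is ON in B.

both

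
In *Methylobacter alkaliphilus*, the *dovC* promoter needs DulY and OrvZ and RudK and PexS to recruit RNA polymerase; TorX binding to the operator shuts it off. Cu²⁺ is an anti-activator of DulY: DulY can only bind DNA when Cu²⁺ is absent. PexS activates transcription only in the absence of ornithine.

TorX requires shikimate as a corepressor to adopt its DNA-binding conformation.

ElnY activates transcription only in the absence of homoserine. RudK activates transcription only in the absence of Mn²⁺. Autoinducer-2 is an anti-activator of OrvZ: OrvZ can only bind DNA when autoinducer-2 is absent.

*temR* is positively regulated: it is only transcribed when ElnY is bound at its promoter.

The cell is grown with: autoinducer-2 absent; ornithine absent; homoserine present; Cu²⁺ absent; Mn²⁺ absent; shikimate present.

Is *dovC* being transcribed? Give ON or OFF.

OFF

Shikimate is present, so TorX is active.
Cu²⁺ is absent, so DulY is active.
Autoinducer-2 is absent, so OrvZ is active.
Mn²⁺ is absent, so RudK is active.
Ornithine is absent, so PexS is active.
With repressor TorX bound, *dovC* is not transcribed.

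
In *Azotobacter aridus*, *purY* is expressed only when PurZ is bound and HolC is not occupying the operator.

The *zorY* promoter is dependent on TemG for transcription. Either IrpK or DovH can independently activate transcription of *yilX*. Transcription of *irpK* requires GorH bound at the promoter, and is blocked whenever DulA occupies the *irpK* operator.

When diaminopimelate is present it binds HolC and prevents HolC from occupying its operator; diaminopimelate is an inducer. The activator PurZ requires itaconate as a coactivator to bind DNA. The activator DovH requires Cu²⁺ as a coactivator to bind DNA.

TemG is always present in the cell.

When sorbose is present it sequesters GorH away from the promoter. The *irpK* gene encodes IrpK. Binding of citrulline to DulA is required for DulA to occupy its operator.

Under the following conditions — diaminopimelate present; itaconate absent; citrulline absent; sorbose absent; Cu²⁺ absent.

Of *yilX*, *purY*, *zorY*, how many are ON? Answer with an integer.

Citrulline is absent, so DulA is inactive.
Sorbose is absent, so GorH is active.
No repressor is bound and GorH is active, so *irpK* is transcribed.
So IrpK is produced and active.
Cu²⁺ is absent, so DovH is inactive.
Activator IrpK is present, so *yilX* is transcribed.
→ *yilX* is ON.
Itaconate is absent, so PurZ is inactive.
Diaminopimelate is present, so HolC is inactive.
Required activator PurZ is absent, so *purY* is not transcribed.
→ *purY* is OFF.
TemG is produced constitutively and is active.
No repressor is bound and TemG is active, so *zorY* is transcribed.
→ *zorY* is ON.
2 of the 3 genes are transcribed.

2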